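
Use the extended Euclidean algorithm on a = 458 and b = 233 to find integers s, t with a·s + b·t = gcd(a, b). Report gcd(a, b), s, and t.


Euclidean algorithm on (458, 233) — divide until remainder is 0:
  458 = 1 · 233 + 225
  233 = 1 · 225 + 8
  225 = 28 · 8 + 1
  8 = 8 · 1 + 0
gcd(458, 233) = 1.
Track Bezout coefficients alongside the remainders: start with r₀ = 458 = a·1 + b·0 (s = 1, t = 0) and r₁ = 233 = a·0 + b·1 (s = 0, t = 1); each new remainder r_{k+1} = r_{k-1} − q_k·r_k inherits s_{k+1} = s_{k-1} − q_k·s_k, t_{k+1} = t_{k-1} − q_k·t_k, so r_k = a·s_k + b·t_k at every step:
  q = 1: r = 225, s = 1 − 1·0 = 1, t = 0 − 1·1 = -1  (check: 458·1 + 233·(-1) = 225)
  q = 1: r = 8, s = 0 − 1·1 = -1, t = 1 − 1·(-1) = 2  (check: 458·(-1) + 233·2 = 8)
  q = 28: r = 1, s = 1 − 28·(-1) = 29, t = -1 − 28·2 = -57  (check: 458·29 + 233·(-57) = 1)
The row with r = 1 (the gcd) gives the Bezout coefficients s = 29, t = -57.
Result: 458 · (29) + 233 · (-57) = 1.

gcd(458, 233) = 1; s = 29, t = -57 (check: 458·29 + 233·(-57) = 1).


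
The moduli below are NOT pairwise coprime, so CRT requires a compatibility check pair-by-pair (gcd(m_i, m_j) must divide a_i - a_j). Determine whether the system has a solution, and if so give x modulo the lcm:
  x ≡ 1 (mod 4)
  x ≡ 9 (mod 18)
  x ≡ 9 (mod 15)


Moduli 4, 18, 15 are not pairwise coprime, so CRT works modulo lcm(m_i) when all pairwise compatibility conditions hold.
Pairwise compatibility: gcd(m_i, m_j) must divide a_i - a_j for every pair.
Merge one congruence at a time:
  Start: x ≡ 1 (mod 4).
  Combine with x ≡ 9 (mod 18): gcd(4, 18) = 2; 9 - 1 = 8, which IS divisible by 2, so compatible.
    Write x = 1 + 4·t and substitute into x ≡ 9 (mod 18): 4·t ≡ 9 − 1 = 8 (mod 18).
    Divide the congruence (and modulus) by g = 2: 2·t ≡ 4 (mod 9).
    The inverse of 2 mod 9 is 5 (since 2·5 = 10 = 1·9 + 1), so t ≡ 5·4 = 20 ≡ 2 (mod 9).
    Then x = 1 + 4·2 = 9, valid modulo lcm(4, 18) = 36: x ≡ 9 (mod 36).
  Combine with x ≡ 9 (mod 15): gcd(36, 15) = 3; 9 - 9 = 0, which IS divisible by 3, so compatible.
    Write x = 9 + 36·t and substitute into x ≡ 9 (mod 15): 36·t ≡ 9 − 9 = 0 (mod 15).
    Divide the congruence (and modulus) by g = 3: 12·t ≡ 0 (mod 5).
    Reduce coefficients mod 5: 2·t ≡ 0 (mod 5).
    The inverse of 2 mod 5 is 3 (since 2·3 = 6 = 1·5 + 1), so t ≡ 3·0 = 0 ≡ 0 (mod 5).
    Then x = 9 + 36·0 = 9, valid modulo lcm(36, 15) = 180: x ≡ 9 (mod 180).
Verify: 9 mod 4 = 1, 9 mod 18 = 9, 9 mod 15 = 9.

x ≡ 9 (mod 180).


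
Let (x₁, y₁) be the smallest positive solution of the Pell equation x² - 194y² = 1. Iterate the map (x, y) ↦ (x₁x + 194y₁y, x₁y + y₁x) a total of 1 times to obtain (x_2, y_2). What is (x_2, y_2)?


Step 1: Find the fundamental solution (x₁, y₁) of x² - 194y² = 1.
  Expand √194 as a continued fraction. a₀ = ⌊√194⌋ = 13; iterate m_{k+1} = d_k·a_k − m_k, d_{k+1} = (194 − m_{k+1}²)/d_k, a_{k+1} = ⌊(a₀ + m_{k+1})/d_{k+1}⌋ (starting m₀ = 0, d₀ = 1), with convergents p_k = a_k·p_{k-1} + p_{k-2}, q_k = a_k·q_{k-1} + q_{k-2} (p₋₁ = 1, q₋₁ = 0):
  k = 0: a₀ = 13; p₀/q₀ = 13/1; p₀² − 194·q₀² = 169 − 194 = -25.
  k = 1: m = 13, d = 25, a = ⌊(13 + 13)/25⌋ = 1; p/q = (1·13 + 1)/(1·1 + 0) = 14/1; p² − 194·q² = 196 − 194 = 2.
  k = 2: m = 12, d = 2, a = ⌊(13 + 12)/2⌋ = 12; p/q = (12·14 + 13)/(12·1 + 1) = 181/13; p² − 194·q² = 32761 − 32786 = -25.
  k = 3: m = 12, d = 25, a = ⌊(13 + 12)/25⌋ = 1; p/q = (1·181 + 14)/(1·13 + 1) = 195/14; p² − 194·q² = 38025 − 38024 = 1.
  The first convergent with p² − 194·q² = 1 gives the fundamental solution (x₁, y₁) = (195, 14).
Step 2: Apply the recurrence (x_{n+1}, y_{n+1}) = (x₁x_n + 194y₁y_n, x₁y_n + y₁x_n) repeatedly.
  From (x_1, y_1) = (195, 14): x_2 = 195·195 + 194·14·14 = 76049; y_2 = 195·14 + 14·195 = 5460.
Step 3: Verify x_2² - 194·y_2² = 5783450401 - 5783450400 = 1 (should be 1). ✓

(x_1, y_1) = (195, 14); (x_2, y_2) = (76049, 5460).


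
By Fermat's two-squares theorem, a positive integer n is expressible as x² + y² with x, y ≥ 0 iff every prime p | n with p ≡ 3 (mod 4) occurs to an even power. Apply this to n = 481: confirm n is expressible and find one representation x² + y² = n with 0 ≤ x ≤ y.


Step 1: Factor n = 481 = 13 · 37.
Step 2: Check the mod-4 condition on each prime factor: 13 ≡ 1 (mod 4), exponent 1; 37 ≡ 1 (mod 4), exponent 1.
All primes ≡ 3 (mod 4) appear to even exponent (or don't appear), so by the two-squares theorem n IS expressible as a sum of two squares.
Step 3: Build a representation. Here n = 13 · 37 is a product of primes ≡ 1 (mod 4). Each prime p ≡ 1 (mod 4) is itself a sum of two squares; find a² by testing p − a² for a perfect square:
  13: 13 − 1² = 12, 13 − 2² = 9 = 3² ⇒ 13 = 2² + 3².
  37: 37 − 1² = 36 = 6² ⇒ 37 = 1² + 6².
  Combine using the Brahmagupta–Fibonacci identity (a² + b²)(c² + d²) = (ac − bd)² + (ad + bc)² = (ac + bd)² + (ad − bc)²:
  13 · 37 = 481: from (2² + 3²)(1² + 6²), take (2·1 − 3·6, 2·6 + 3·1) = (2 − 18, 12 + 3) = (-16, 15); dropping signs (only squares matter) gives (16, 15); check 16² + 15² = 256 + 225 = 481 ✓.
Step 4: Order so x ≤ y and verify: 15² + 16² = 225 + 256 = 481 = n. ✓

n = 481 = 15² + 16² (one valid representation with x ≤ y).


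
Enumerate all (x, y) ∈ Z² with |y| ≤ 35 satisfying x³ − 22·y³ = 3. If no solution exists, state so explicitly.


The equation is x³ - 22y³ = 3. For fixed y, x³ = 22·y³ + 3, so a solution requires the RHS to be a perfect cube.
Strategy: iterate y from -35 to 35, compute RHS = 22·y³ + 3, and check whether it is a (positive or negative) perfect cube.
Check small values of y:
  y = 0: RHS = 3 is not a perfect cube.
  y = 1: RHS = 25 is not a perfect cube.
  y = -1: RHS = -19 is not a perfect cube.
  y = 2: RHS = 179 is not a perfect cube.
  y = -2: RHS = -173 is not a perfect cube.
  y = 3: RHS = 597 is not a perfect cube.
  y = -3: RHS = -591 is not a perfect cube.
Continuing the search up to |y| = 35 finds no solutions either.
No (x, y) in the scanned range satisfies the equation.

No integer solutions with |y| ≤ 35.


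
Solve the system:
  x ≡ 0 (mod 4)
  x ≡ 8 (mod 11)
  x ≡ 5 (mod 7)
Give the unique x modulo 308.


Moduli 4, 11, 7 are pairwise coprime; by CRT there is a unique solution modulo M = 4 · 11 · 7 = 308.
Solve pairwise, accumulating the modulus:
  Start with x ≡ 0 (mod 4).
  Combine with x ≡ 8 (mod 11): since gcd(4, 11) = 1, we get a unique residue mod 44.
    Write x = 0 + 4·t and substitute into x ≡ 8 (mod 11): 4·t ≡ 8 − 0 = 8 (mod 11).
    The inverse of 4 mod 11 is 3 (since 4·3 = 12 = 1·11 + 1), so t ≡ 3·8 = 24 ≡ 2 (mod 11).
    Then x = 0 + 4·2 = 8, valid modulo lcm(4, 11) = 44: x ≡ 8 (mod 44).
  Combine with x ≡ 5 (mod 7): since gcd(44, 7) = 1, we get a unique residue mod 308.
    Write x = 8 + 44·t and substitute into x ≡ 5 (mod 7): 44·t ≡ 5 − 8 = -3 (mod 7).
    Reduce coefficients mod 7: 2·t ≡ 4 (mod 7).
    The inverse of 2 mod 7 is 4 (since 2·4 = 8 = 1·7 + 1), so t ≡ 4·4 = 16 ≡ 2 (mod 7).
    Then x = 8 + 44·2 = 96, valid modulo lcm(44, 7) = 308: x ≡ 96 (mod 308).
Verify: 96 mod 4 = 0 ✓, 96 mod 11 = 8 ✓, 96 mod 7 = 5 ✓.

x ≡ 96 (mod 308).


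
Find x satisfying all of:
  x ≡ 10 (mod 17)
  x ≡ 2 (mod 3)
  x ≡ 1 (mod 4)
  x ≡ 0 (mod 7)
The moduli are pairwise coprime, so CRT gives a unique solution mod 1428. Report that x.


Product of moduli M = 17 · 3 · 4 · 7 = 1428.
Merge one congruence at a time:
  Start: x ≡ 10 (mod 17).
  Combine with x ≡ 2 (mod 3); new modulus lcm = 51.
    Write x = 10 + 17·t and substitute into x ≡ 2 (mod 3): 17·t ≡ 2 − 10 = -8 (mod 3).
    Reduce coefficients mod 3: 2·t ≡ 1 (mod 3).
    The inverse of 2 mod 3 is 2 (since 2·2 = 4 = 1·3 + 1), so t ≡ 2·1 = 2 ≡ 2 (mod 3).
    Then x = 10 + 17·2 = 44, valid modulo lcm(17, 3) = 51: x ≡ 44 (mod 51).
  Combine with x ≡ 1 (mod 4); new modulus lcm = 204.
    Write x = 44 + 51·t and substitute into x ≡ 1 (mod 4): 51·t ≡ 1 − 44 = -43 (mod 4).
    Reduce coefficients mod 4: 3·t ≡ 1 (mod 4).
    The inverse of 3 mod 4 is 3 (since 3·3 = 9 = 2·4 + 1), so t ≡ 3·1 = 3 ≡ 3 (mod 4).
    Then x = 44 + 51·3 = 197, valid modulo lcm(51, 4) = 204: x ≡ 197 (mod 204).
  Combine with x ≡ 0 (mod 7); new modulus lcm = 1428.
    Write x = 197 + 204·t and substitute into x ≡ 0 (mod 7): 204·t ≡ 0 − 197 = -197 (mod 7).
    Reduce coefficients mod 7: 1·t ≡ 6 (mod 7).
    So t ≡ 6 (mod 7).
    Then x = 197 + 204·6 = 1421, valid modulo lcm(204, 7) = 1428: x ≡ 1421 (mod 1428).
Verify against each original: 1421 mod 17 = 10, 1421 mod 3 = 2, 1421 mod 4 = 1, 1421 mod 7 = 0.

x ≡ 1421 (mod 1428).


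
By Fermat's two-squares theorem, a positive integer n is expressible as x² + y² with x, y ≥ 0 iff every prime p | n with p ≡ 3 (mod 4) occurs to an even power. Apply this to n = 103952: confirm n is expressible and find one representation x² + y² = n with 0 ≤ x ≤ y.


Step 1: Factor n = 103952 = 2^4 · 73 · 89.
Step 2: Check the mod-4 condition on each prime factor: 2 = 2 (special); 73 ≡ 1 (mod 4), exponent 1; 89 ≡ 1 (mod 4), exponent 1.
All primes ≡ 3 (mod 4) appear to even exponent (or don't appear), so by the two-squares theorem n IS expressible as a sum of two squares.
Step 3: Build a representation. Group n = k² · m with k = 4 and m = 73 · 89 = 6497 (a product of primes ≡ 1 (mod 4)); a representation of m scales to one of n via (k·x)² + (k·y)² = k²(x² + y²). Each prime p ≡ 1 (mod 4) is itself a sum of two squares; find a² by testing p − a² for a perfect square:
  73: 73 − 1² = 72, 73 − 2² = 69, 73 − 3² = 64 = 8² ⇒ 73 = 3² + 8².
  89: 89 − 1² = 88, 89 − 2² = 85, 89 − 3² = 80, 89 − 4² = 73, 89 − 5² = 64 = 8² ⇒ 89 = 5² + 8².
  Combine using the Brahmagupta–Fibonacci identity (a² + b²)(c² + d²) = (ac − bd)² + (ad + bc)² = (ac + bd)² + (ad − bc)²:
  73 · 89 = 6497: from (3² + 8²)(5² + 8²), take (3·5 − 8·8, 3·8 + 8·5) = (15 − 64, 24 + 40) = (-49, 64); dropping signs (only squares matter) gives (49, 64); check 49² + 64² = 2401 + 4096 = 6497 ✓.
  Scale by k = 4: (4·49, 4·64) = (196, 256).
Step 4: Order so x ≤ y and verify: 196² + 256² = 38416 + 65536 = 103952 = n. ✓

n = 103952 = 196² + 256² (one valid representation with x ≤ y).


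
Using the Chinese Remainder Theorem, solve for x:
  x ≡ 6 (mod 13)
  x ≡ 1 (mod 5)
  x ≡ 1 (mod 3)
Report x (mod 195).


Moduli 13, 5, 3 are pairwise coprime; by CRT there is a unique solution modulo M = 13 · 5 · 3 = 195.
Solve pairwise, accumulating the modulus:
  Start with x ≡ 6 (mod 13).
  Combine with x ≡ 1 (mod 5): since gcd(13, 5) = 1, we get a unique residue mod 65.
    Write x = 6 + 13·t and substitute into x ≡ 1 (mod 5): 13·t ≡ 1 − 6 = -5 (mod 5).
    Reduce coefficients mod 5: 3·t ≡ 0 (mod 5).
    The inverse of 3 mod 5 is 2 (since 3·2 = 6 = 1·5 + 1), so t ≡ 2·0 = 0 ≡ 0 (mod 5).
    Then x = 6 + 13·0 = 6, valid modulo lcm(13, 5) = 65: x ≡ 6 (mod 65).
  Combine with x ≡ 1 (mod 3): since gcd(65, 3) = 1, we get a unique residue mod 195.
    Write x = 6 + 65·t and substitute into x ≡ 1 (mod 3): 65·t ≡ 1 − 6 = -5 (mod 3).
    Reduce coefficients mod 3: 2·t ≡ 1 (mod 3).
    The inverse of 2 mod 3 is 2 (since 2·2 = 4 = 1·3 + 1), so t ≡ 2·1 = 2 ≡ 2 (mod 3).
    Then x = 6 + 65·2 = 136, valid modulo lcm(65, 3) = 195: x ≡ 136 (mod 195).
Verify: 136 mod 13 = 6 ✓, 136 mod 5 = 1 ✓, 136 mod 3 = 1 ✓.

x ≡ 136 (mod 195).


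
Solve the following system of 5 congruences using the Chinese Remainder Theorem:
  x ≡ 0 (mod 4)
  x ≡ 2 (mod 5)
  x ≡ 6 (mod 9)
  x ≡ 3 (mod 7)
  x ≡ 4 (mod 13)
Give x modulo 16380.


Product of moduli M = 4 · 5 · 9 · 7 · 13 = 16380.
Merge one congruence at a time:
  Start: x ≡ 0 (mod 4).
  Combine with x ≡ 2 (mod 5); new modulus lcm = 20.
    Write x = 0 + 4·t and substitute into x ≡ 2 (mod 5): 4·t ≡ 2 − 0 = 2 (mod 5).
    The inverse of 4 mod 5 is 4 (since 4·4 = 16 = 3·5 + 1), so t ≡ 4·2 = 8 ≡ 3 (mod 5).
    Then x = 0 + 4·3 = 12, valid modulo lcm(4, 5) = 20: x ≡ 12 (mod 20).
  Combine with x ≡ 6 (mod 9); new modulus lcm = 180.
    Write x = 12 + 20·t and substitute into x ≡ 6 (mod 9): 20·t ≡ 6 − 12 = -6 (mod 9).
    Reduce coefficients mod 9: 2·t ≡ 3 (mod 9).
    The inverse of 2 mod 9 is 5 (since 2·5 = 10 = 1·9 + 1), so t ≡ 5·3 = 15 ≡ 6 (mod 9).
    Then x = 12 + 20·6 = 132, valid modulo lcm(20, 9) = 180: x ≡ 132 (mod 180).
  Combine with x ≡ 3 (mod 7); new modulus lcm = 1260.
    Write x = 132 + 180·t and substitute into x ≡ 3 (mod 7): 180·t ≡ 3 − 132 = -129 (mod 7).
    Reduce coefficients mod 7: 5·t ≡ 4 (mod 7).
    The inverse of 5 mod 7 is 3 (since 5·3 = 15 = 2·7 + 1), so t ≡ 3·4 = 12 ≡ 5 (mod 7).
    Then x = 132 + 180·5 = 1032, valid modulo lcm(180, 7) = 1260: x ≡ 1032 (mod 1260).
  Combine with x ≡ 4 (mod 13); new modulus lcm = 16380.
    Write x = 1032 + 1260·t and substitute into x ≡ 4 (mod 13): 1260·t ≡ 4 − 1032 = -1028 (mod 13).
    Reduce coefficients mod 13: 12·t ≡ 12 (mod 13).
    The inverse of 12 mod 13 is 12 (since 12·12 = 144 = 11·13 + 1), so t ≡ 12·12 = 144 ≡ 1 (mod 13).
    Then x = 1032 + 1260·1 = 2292, valid modulo lcm(1260, 13) = 16380: x ≡ 2292 (mod 16380).
Verify against each original: 2292 mod 4 = 0, 2292 mod 5 = 2, 2292 mod 9 = 6, 2292 mod 7 = 3, 2292 mod 13 = 4.

x ≡ 2292 (mod 16380).


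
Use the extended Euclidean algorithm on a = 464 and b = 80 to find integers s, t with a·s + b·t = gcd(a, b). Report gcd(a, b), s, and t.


Euclidean algorithm on (464, 80) — divide until remainder is 0:
  464 = 5 · 80 + 64
  80 = 1 · 64 + 16
  64 = 4 · 16 + 0
gcd(464, 80) = 16.
Track Bezout coefficients alongside the remainders: start with r₀ = 464 = a·1 + b·0 (s = 1, t = 0) and r₁ = 80 = a·0 + b·1 (s = 0, t = 1); each new remainder r_{k+1} = r_{k-1} − q_k·r_k inherits s_{k+1} = s_{k-1} − q_k·s_k, t_{k+1} = t_{k-1} − q_k·t_k, so r_k = a·s_k + b·t_k at every step:
  q = 5: r = 64, s = 1 − 5·0 = 1, t = 0 − 5·1 = -5  (check: 464·1 + 80·(-5) = 64)
  q = 1: r = 16, s = 0 − 1·1 = -1, t = 1 − 1·(-5) = 6  (check: 464·(-1) + 80·6 = 16)
The row with r = 16 (the gcd) gives the Bezout coefficients s = -1, t = 6.
Result: 464 · (-1) + 80 · (6) = 16.

gcd(464, 80) = 16; s = -1, t = 6 (check: 464·(-1) + 80·6 = 16).


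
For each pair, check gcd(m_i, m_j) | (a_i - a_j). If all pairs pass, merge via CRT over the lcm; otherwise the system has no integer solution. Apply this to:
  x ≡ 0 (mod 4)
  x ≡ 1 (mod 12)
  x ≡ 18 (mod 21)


Moduli 4, 12, 21 are not pairwise coprime, so CRT works modulo lcm(m_i) when all pairwise compatibility conditions hold.
Pairwise compatibility: gcd(m_i, m_j) must divide a_i - a_j for every pair.
Merge one congruence at a time:
  Start: x ≡ 0 (mod 4).
  Combine with x ≡ 1 (mod 12): gcd(4, 12) = 4, and 1 - 0 = 1 is NOT divisible by 4.
    ⇒ system is inconsistent (no integer solution).

No solution (the system is inconsistent).


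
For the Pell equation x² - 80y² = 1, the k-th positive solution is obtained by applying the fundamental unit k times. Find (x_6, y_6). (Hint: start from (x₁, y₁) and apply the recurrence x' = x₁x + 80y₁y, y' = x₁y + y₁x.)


Step 1: Find the fundamental solution (x₁, y₁) of x² - 80y² = 1.
  Expand √80 as a continued fraction. a₀ = ⌊√80⌋ = 8; iterate m_{k+1} = d_k·a_k − m_k, d_{k+1} = (80 − m_{k+1}²)/d_k, a_{k+1} = ⌊(a₀ + m_{k+1})/d_{k+1}⌋ (starting m₀ = 0, d₀ = 1), with convergents p_k = a_k·p_{k-1} + p_{k-2}, q_k = a_k·q_{k-1} + q_{k-2} (p₋₁ = 1, q₋₁ = 0):
  k = 0: a₀ = 8; p₀/q₀ = 8/1; p₀² − 80·q₀² = 64 − 80 = -16.
  k = 1: m = 8, d = 16, a = ⌊(8 + 8)/16⌋ = 1; p/q = (1·8 + 1)/(1·1 + 0) = 9/1; p² − 80·q² = 81 − 80 = 1.
  The first convergent with p² − 80·q² = 1 gives the fundamental solution (x₁, y₁) = (9, 1).
Step 2: Apply the recurrence (x_{n+1}, y_{n+1}) = (x₁x_n + 80y₁y_n, x₁y_n + y₁x_n) repeatedly.
  From (x_1, y_1) = (9, 1): x_2 = 9·9 + 80·1·1 = 161; y_2 = 9·1 + 1·9 = 18.
  From (x_2, y_2) = (161, 18): x_3 = 9·161 + 80·1·18 = 2889; y_3 = 9·18 + 1·161 = 323.
  From (x_3, y_3) = (2889, 323): x_4 = 9·2889 + 80·1·323 = 51841; y_4 = 9·323 + 1·2889 = 5796.
  From (x_4, y_4) = (51841, 5796): x_5 = 9·51841 + 80·1·5796 = 930249; y_5 = 9·5796 + 1·51841 = 104005.
  From (x_5, y_5) = (930249, 104005): x_6 = 9·930249 + 80·1·104005 = 16692641; y_6 = 9·104005 + 1·930249 = 1866294.
Step 3: Verify x_6² - 80·y_6² = 278644263554881 - 278644263554880 = 1 (should be 1). ✓

(x_1, y_1) = (9, 1); (x_6, y_6) = (16692641, 1866294).


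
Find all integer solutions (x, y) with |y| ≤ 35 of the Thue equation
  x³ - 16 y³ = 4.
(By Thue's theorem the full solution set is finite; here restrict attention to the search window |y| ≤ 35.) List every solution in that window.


The equation is x³ - 16y³ = 4. For fixed y, x³ = 16·y³ + 4, so a solution requires the RHS to be a perfect cube.
Strategy: iterate y from -35 to 35, compute RHS = 16·y³ + 4, and check whether it is a (positive or negative) perfect cube.
Check small values of y:
  y = 0: RHS = 4 is not a perfect cube.
  y = 1: RHS = 20 is not a perfect cube.
  y = -1: RHS = -12 is not a perfect cube.
  y = 2: RHS = 132 is not a perfect cube.
  y = -2: RHS = -124 is not a perfect cube.
  y = 3: RHS = 436 is not a perfect cube.
  y = -3: RHS = -428 is not a perfect cube.
Continuing the search up to |y| = 35 finds no solutions either.
No (x, y) in the scanned range satisfies the equation.

No integer solutions with |y| ≤ 35.


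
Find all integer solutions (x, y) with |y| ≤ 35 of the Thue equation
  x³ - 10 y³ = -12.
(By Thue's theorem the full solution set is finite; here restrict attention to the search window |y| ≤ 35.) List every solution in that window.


The equation is x³ - 10y³ = -12. For fixed y, x³ = 10·y³ − 12, so a solution requires the RHS to be a perfect cube.
Strategy: iterate y from -35 to 35, compute RHS = 10·y³ − 12, and check whether it is a (positive or negative) perfect cube.
Check small values of y:
  y = 0: RHS = -12 is not a perfect cube.
  y = 1: RHS = -2 is not a perfect cube.
  y = -1: RHS = -22 is not a perfect cube.
  y = 2: RHS = 68 is not a perfect cube.
  y = -2: RHS = -92 is not a perfect cube.
  y = 3: RHS = 258 is not a perfect cube.
  y = -3: RHS = -282 is not a perfect cube.
Continuing the search up to |y| = 35 finds no solutions either.
No (x, y) in the scanned range satisfies the equation.

No integer solutions with |y| ≤ 35.


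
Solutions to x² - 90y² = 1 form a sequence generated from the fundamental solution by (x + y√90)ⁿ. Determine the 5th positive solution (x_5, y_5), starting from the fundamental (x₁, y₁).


Step 1: Find the fundamental solution (x₁, y₁) of x² - 90y² = 1.
  Expand √90 as a continued fraction. a₀ = ⌊√90⌋ = 9; iterate m_{k+1} = d_k·a_k − m_k, d_{k+1} = (90 − m_{k+1}²)/d_k, a_{k+1} = ⌊(a₀ + m_{k+1})/d_{k+1}⌋ (starting m₀ = 0, d₀ = 1), with convergents p_k = a_k·p_{k-1} + p_{k-2}, q_k = a_k·q_{k-1} + q_{k-2} (p₋₁ = 1, q₋₁ = 0):
  k = 0: a₀ = 9; p₀/q₀ = 9/1; p₀² − 90·q₀² = 81 − 90 = -9.
  k = 1: m = 9, d = 9, a = ⌊(9 + 9)/9⌋ = 2; p/q = (2·9 + 1)/(2·1 + 0) = 19/2; p² − 90·q² = 361 − 360 = 1.
  The first convergent with p² − 90·q² = 1 gives the fundamental solution (x₁, y₁) = (19, 2).
Step 2: Apply the recurrence (x_{n+1}, y_{n+1}) = (x₁x_n + 90y₁y_n, x₁y_n + y₁x_n) repeatedly.
  From (x_1, y_1) = (19, 2): x_2 = 19·19 + 90·2·2 = 721; y_2 = 19·2 + 2·19 = 76.
  From (x_2, y_2) = (721, 76): x_3 = 19·721 + 90·2·76 = 27379; y_3 = 19·76 + 2·721 = 2886.
  From (x_3, y_3) = (27379, 2886): x_4 = 19·27379 + 90·2·2886 = 1039681; y_4 = 19·2886 + 2·27379 = 109592.
  From (x_4, y_4) = (1039681, 109592): x_5 = 19·1039681 + 90·2·109592 = 39480499; y_5 = 19·109592 + 2·1039681 = 4161610.
Step 3: Verify x_5² - 90·y_5² = 1558709801289001 - 1558709801289000 = 1 (should be 1). ✓

(x_1, y_1) = (19, 2); (x_5, y_5) = (39480499, 4161610).


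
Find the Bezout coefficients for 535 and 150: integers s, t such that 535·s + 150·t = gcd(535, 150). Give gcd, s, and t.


Euclidean algorithm on (535, 150) — divide until remainder is 0:
  535 = 3 · 150 + 85
  150 = 1 · 85 + 65
  85 = 1 · 65 + 20
  65 = 3 · 20 + 5
  20 = 4 · 5 + 0
gcd(535, 150) = 5.
Track Bezout coefficients alongside the remainders: start with r₀ = 535 = a·1 + b·0 (s = 1, t = 0) and r₁ = 150 = a·0 + b·1 (s = 0, t = 1); each new remainder r_{k+1} = r_{k-1} − q_k·r_k inherits s_{k+1} = s_{k-1} − q_k·s_k, t_{k+1} = t_{k-1} − q_k·t_k, so r_k = a·s_k + b·t_k at every step:
  q = 3: r = 85, s = 1 − 3·0 = 1, t = 0 − 3·1 = -3  (check: 535·1 + 150·(-3) = 85)
  q = 1: r = 65, s = 0 − 1·1 = -1, t = 1 − 1·(-3) = 4  (check: 535·(-1) + 150·4 = 65)
  q = 1: r = 20, s = 1 − 1·(-1) = 2, t = -3 − 1·4 = -7  (check: 535·2 + 150·(-7) = 20)
  q = 3: r = 5, s = -1 − 3·2 = -7, t = 4 − 3·(-7) = 25  (check: 535·(-7) + 150·25 = 5)
The row with r = 5 (the gcd) gives the Bezout coefficients s = -7, t = 25.
Result: 535 · (-7) + 150 · (25) = 5.

gcd(535, 150) = 5; s = -7, t = 25 (check: 535·(-7) + 150·25 = 5).


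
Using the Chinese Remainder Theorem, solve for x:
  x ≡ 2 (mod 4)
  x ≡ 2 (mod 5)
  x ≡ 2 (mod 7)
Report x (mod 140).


Moduli 4, 5, 7 are pairwise coprime; by CRT there is a unique solution modulo M = 4 · 5 · 7 = 140.
Solve pairwise, accumulating the modulus:
  Start with x ≡ 2 (mod 4).
  Combine with x ≡ 2 (mod 5): since gcd(4, 5) = 1, we get a unique residue mod 20.
    Write x = 2 + 4·t and substitute into x ≡ 2 (mod 5): 4·t ≡ 2 − 2 = 0 (mod 5).
    The inverse of 4 mod 5 is 4 (since 4·4 = 16 = 3·5 + 1), so t ≡ 4·0 = 0 ≡ 0 (mod 5).
    Then x = 2 + 4·0 = 2, valid modulo lcm(4, 5) = 20: x ≡ 2 (mod 20).
  Combine with x ≡ 2 (mod 7): since gcd(20, 7) = 1, we get a unique residue mod 140.
    Write x = 2 + 20·t and substitute into x ≡ 2 (mod 7): 20·t ≡ 2 − 2 = 0 (mod 7).
    Reduce coefficients mod 7: 6·t ≡ 0 (mod 7).
    The inverse of 6 mod 7 is 6 (since 6·6 = 36 = 5·7 + 1), so t ≡ 6·0 = 0 ≡ 0 (mod 7).
    Then x = 2 + 20·0 = 2, valid modulo lcm(20, 7) = 140: x ≡ 2 (mod 140).
Verify: 2 mod 4 = 2 ✓, 2 mod 5 = 2 ✓, 2 mod 7 = 2 ✓.

x ≡ 2 (mod 140).


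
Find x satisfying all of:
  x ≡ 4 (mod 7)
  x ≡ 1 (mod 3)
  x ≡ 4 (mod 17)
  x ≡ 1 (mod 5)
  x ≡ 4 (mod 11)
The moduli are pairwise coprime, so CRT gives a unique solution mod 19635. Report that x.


Product of moduli M = 7 · 3 · 17 · 5 · 11 = 19635.
Merge one congruence at a time:
  Start: x ≡ 4 (mod 7).
  Combine with x ≡ 1 (mod 3); new modulus lcm = 21.
    Write x = 4 + 7·t and substitute into x ≡ 1 (mod 3): 7·t ≡ 1 − 4 = -3 (mod 3).
    Reduce coefficients mod 3: 1·t ≡ 0 (mod 3).
    So t ≡ 0 (mod 3).
    Then x = 4 + 7·0 = 4, valid modulo lcm(7, 3) = 21: x ≡ 4 (mod 21).
  Combine with x ≡ 4 (mod 17); new modulus lcm = 357.
    Write x = 4 + 21·t and substitute into x ≡ 4 (mod 17): 21·t ≡ 4 − 4 = 0 (mod 17).
    Reduce coefficients mod 17: 4·t ≡ 0 (mod 17).
    The inverse of 4 mod 17 is 13 (since 4·13 = 52 = 3·17 + 1), so t ≡ 13·0 = 0 ≡ 0 (mod 17).
    Then x = 4 + 21·0 = 4, valid modulo lcm(21, 17) = 357: x ≡ 4 (mod 357).
  Combine with x ≡ 1 (mod 5); new modulus lcm = 1785.
    Write x = 4 + 357·t and substitute into x ≡ 1 (mod 5): 357·t ≡ 1 − 4 = -3 (mod 5).
    Reduce coefficients mod 5: 2·t ≡ 2 (mod 5).
    The inverse of 2 mod 5 is 3 (since 2·3 = 6 = 1·5 + 1), so t ≡ 3·2 = 6 ≡ 1 (mod 5).
    Then x = 4 + 357·1 = 361, valid modulo lcm(357, 5) = 1785: x ≡ 361 (mod 1785).
  Combine with x ≡ 4 (mod 11); new modulus lcm = 19635.
    Write x = 361 + 1785·t and substitute into x ≡ 4 (mod 11): 1785·t ≡ 4 − 361 = -357 (mod 11).
    Reduce coefficients mod 11: 3·t ≡ 6 (mod 11).
    The inverse of 3 mod 11 is 4 (since 3·4 = 12 = 1·11 + 1), so t ≡ 4·6 = 24 ≡ 2 (mod 11).
    Then x = 361 + 1785·2 = 3931, valid modulo lcm(1785, 11) = 19635: x ≡ 3931 (mod 19635).
Verify against each original: 3931 mod 7 = 4, 3931 mod 3 = 1, 3931 mod 17 = 4, 3931 mod 5 = 1, 3931 mod 11 = 4.

x ≡ 3931 (mod 19635).


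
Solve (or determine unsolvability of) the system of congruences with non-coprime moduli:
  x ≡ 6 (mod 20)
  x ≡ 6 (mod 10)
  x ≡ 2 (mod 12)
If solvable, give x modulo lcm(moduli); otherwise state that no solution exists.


Moduli 20, 10, 12 are not pairwise coprime, so CRT works modulo lcm(m_i) when all pairwise compatibility conditions hold.
Pairwise compatibility: gcd(m_i, m_j) must divide a_i - a_j for every pair.
Merge one congruence at a time:
  Start: x ≡ 6 (mod 20).
  Combine with x ≡ 6 (mod 10): gcd(20, 10) = 10; 6 - 6 = 0, which IS divisible by 10, so compatible.
    Write x = 6 + 20·t and substitute into x ≡ 6 (mod 10): 20·t ≡ 6 − 6 = 0 (mod 10).
    Divide the congruence (and modulus) by g = 10: 2·t ≡ 0 (mod 1).
    Modulo 1 every t works; take t = 0.
    Then x = 6 + 20·0 = 6, valid modulo lcm(20, 10) = 20: x ≡ 6 (mod 20).
  Combine with x ≡ 2 (mod 12): gcd(20, 12) = 4; 2 - 6 = -4, which IS divisible by 4, so compatible.
    Write x = 6 + 20·t and substitute into x ≡ 2 (mod 12): 20·t ≡ 2 − 6 = -4 (mod 12).
    Divide the congruence (and modulus) by g = 4: 5·t ≡ -1 (mod 3).
    Reduce coefficients mod 3: 2·t ≡ 2 (mod 3).
    The inverse of 2 mod 3 is 2 (since 2·2 = 4 = 1·3 + 1), so t ≡ 2·2 = 4 ≡ 1 (mod 3).
    Then x = 6 + 20·1 = 26, valid modulo lcm(20, 12) = 60: x ≡ 26 (mod 60).
Verify: 26 mod 20 = 6, 26 mod 10 = 6, 26 mod 12 = 2.

x ≡ 26 (mod 60).


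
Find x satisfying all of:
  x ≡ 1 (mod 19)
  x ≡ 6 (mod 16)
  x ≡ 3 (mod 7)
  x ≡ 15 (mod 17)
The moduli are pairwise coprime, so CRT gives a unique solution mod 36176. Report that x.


Product of moduli M = 19 · 16 · 7 · 17 = 36176.
Merge one congruence at a time:
  Start: x ≡ 1 (mod 19).
  Combine with x ≡ 6 (mod 16); new modulus lcm = 304.
    Write x = 1 + 19·t and substitute into x ≡ 6 (mod 16): 19·t ≡ 6 − 1 = 5 (mod 16).
    Reduce coefficients mod 16: 3·t ≡ 5 (mod 16).
    The inverse of 3 mod 16 is 11 (since 3·11 = 33 = 2·16 + 1), so t ≡ 11·5 = 55 ≡ 7 (mod 16).
    Then x = 1 + 19·7 = 134, valid modulo lcm(19, 16) = 304: x ≡ 134 (mod 304).
  Combine with x ≡ 3 (mod 7); new modulus lcm = 2128.
    Write x = 134 + 304·t and substitute into x ≡ 3 (mod 7): 304·t ≡ 3 − 134 = -131 (mod 7).
    Reduce coefficients mod 7: 3·t ≡ 2 (mod 7).
    The inverse of 3 mod 7 is 5 (since 3·5 = 15 = 2·7 + 1), so t ≡ 5·2 = 10 ≡ 3 (mod 7).
    Then x = 134 + 304·3 = 1046, valid modulo lcm(304, 7) = 2128: x ≡ 1046 (mod 2128).
  Combine with x ≡ 15 (mod 17); new modulus lcm = 36176.
    Write x = 1046 + 2128·t and substitute into x ≡ 15 (mod 17): 2128·t ≡ 15 − 1046 = -1031 (mod 17).
    Reduce coefficients mod 17: 3·t ≡ 6 (mod 17).
    The inverse of 3 mod 17 is 6 (since 3·6 = 18 = 1·17 + 1), so t ≡ 6·6 = 36 ≡ 2 (mod 17).
    Then x = 1046 + 2128·2 = 5302, valid modulo lcm(2128, 17) = 36176: x ≡ 5302 (mod 36176).
Verify against each original: 5302 mod 19 = 1, 5302 mod 16 = 6, 5302 mod 7 = 3, 5302 mod 17 = 15.

x ≡ 5302 (mod 36176).


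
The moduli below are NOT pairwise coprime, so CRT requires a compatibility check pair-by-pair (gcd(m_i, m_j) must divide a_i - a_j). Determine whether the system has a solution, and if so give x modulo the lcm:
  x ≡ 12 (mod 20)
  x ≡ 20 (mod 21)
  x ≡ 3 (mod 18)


Moduli 20, 21, 18 are not pairwise coprime, so CRT works modulo lcm(m_i) when all pairwise compatibility conditions hold.
Pairwise compatibility: gcd(m_i, m_j) must divide a_i - a_j for every pair.
Merge one congruence at a time:
  Start: x ≡ 12 (mod 20).
  Combine with x ≡ 20 (mod 21): gcd(20, 21) = 1; 20 - 12 = 8, which IS divisible by 1, so compatible.
    Write x = 12 + 20·t and substitute into x ≡ 20 (mod 21): 20·t ≡ 20 − 12 = 8 (mod 21).
    The inverse of 20 mod 21 is 20 (since 20·20 = 400 = 19·21 + 1), so t ≡ 20·8 = 160 ≡ 13 (mod 21).
    Then x = 12 + 20·13 = 272, valid modulo lcm(20, 21) = 420: x ≡ 272 (mod 420).
  Combine with x ≡ 3 (mod 18): gcd(420, 18) = 6, and 3 - 272 = -269 is NOT divisible by 6.
    ⇒ system is inconsistent (no integer solution).

No solution (the system is inconsistent).


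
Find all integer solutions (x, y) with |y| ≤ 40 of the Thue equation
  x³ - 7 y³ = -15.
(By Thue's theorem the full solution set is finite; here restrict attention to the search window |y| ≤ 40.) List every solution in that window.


The equation is x³ - 7y³ = -15. For fixed y, x³ = 7·y³ − 15, so a solution requires the RHS to be a perfect cube.
Strategy: iterate y from -40 to 40, compute RHS = 7·y³ − 15, and check whether it is a (positive or negative) perfect cube.
Check small values of y:
  y = 0: RHS = -15 is not a perfect cube.
  y = 1: RHS = -8 = (-2)³ ⇒ x = -2 works.
  y = -1: RHS = -22 is not a perfect cube.
  y = 2: RHS = 41 is not a perfect cube.
  y = -2: RHS = -71 is not a perfect cube.
  y = 3: RHS = 174 is not a perfect cube.
  y = -3: RHS = -204 is not a perfect cube.
Continuing, at y = -23: RHS = -85184 = (-44)³ ⇒ x = -44 works.
Searching the remaining y in |y| ≤ 40 finds no further solutions.
Collected solutions: (-2, 1), (-44, -23).

Solutions (with |y| ≤ 40): (-2, 1), (-44, -23).


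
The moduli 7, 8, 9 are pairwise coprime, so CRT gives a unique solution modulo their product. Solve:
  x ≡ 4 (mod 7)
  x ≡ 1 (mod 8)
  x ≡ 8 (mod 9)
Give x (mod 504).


Moduli 7, 8, 9 are pairwise coprime; by CRT there is a unique solution modulo M = 7 · 8 · 9 = 504.
Solve pairwise, accumulating the modulus:
  Start with x ≡ 4 (mod 7).
  Combine with x ≡ 1 (mod 8): since gcd(7, 8) = 1, we get a unique residue mod 56.
    Write x = 4 + 7·t and substitute into x ≡ 1 (mod 8): 7·t ≡ 1 − 4 = -3 (mod 8).
    Reduce coefficients mod 8: 7·t ≡ 5 (mod 8).
    The inverse of 7 mod 8 is 7 (since 7·7 = 49 = 6·8 + 1), so t ≡ 7·5 = 35 ≡ 3 (mod 8).
    Then x = 4 + 7·3 = 25, valid modulo lcm(7, 8) = 56: x ≡ 25 (mod 56).
  Combine with x ≡ 8 (mod 9): since gcd(56, 9) = 1, we get a unique residue mod 504.
    Write x = 25 + 56·t and substitute into x ≡ 8 (mod 9): 56·t ≡ 8 − 25 = -17 (mod 9).
    Reduce coefficients mod 9: 2·t ≡ 1 (mod 9).
    The inverse of 2 mod 9 is 5 (since 2·5 = 10 = 1·9 + 1), so t ≡ 5·1 = 5 ≡ 5 (mod 9).
    Then x = 25 + 56·5 = 305, valid modulo lcm(56, 9) = 504: x ≡ 305 (mod 504).
Verify: 305 mod 7 = 4 ✓, 305 mod 8 = 1 ✓, 305 mod 9 = 8 ✓.

x ≡ 305 (mod 504).


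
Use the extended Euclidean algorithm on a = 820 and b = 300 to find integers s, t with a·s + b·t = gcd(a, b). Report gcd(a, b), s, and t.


Euclidean algorithm on (820, 300) — divide until remainder is 0:
  820 = 2 · 300 + 220
  300 = 1 · 220 + 80
  220 = 2 · 80 + 60
  80 = 1 · 60 + 20
  60 = 3 · 20 + 0
gcd(820, 300) = 20.
Track Bezout coefficients alongside the remainders: start with r₀ = 820 = a·1 + b·0 (s = 1, t = 0) and r₁ = 300 = a·0 + b·1 (s = 0, t = 1); each new remainder r_{k+1} = r_{k-1} − q_k·r_k inherits s_{k+1} = s_{k-1} − q_k·s_k, t_{k+1} = t_{k-1} − q_k·t_k, so r_k = a·s_k + b·t_k at every step:
  q = 2: r = 220, s = 1 − 2·0 = 1, t = 0 − 2·1 = -2  (check: 820·1 + 300·(-2) = 220)
  q = 1: r = 80, s = 0 − 1·1 = -1, t = 1 − 1·(-2) = 3  (check: 820·(-1) + 300·3 = 80)
  q = 2: r = 60, s = 1 − 2·(-1) = 3, t = -2 − 2·3 = -8  (check: 820·3 + 300·(-8) = 60)
  q = 1: r = 20, s = -1 − 1·3 = -4, t = 3 − 1·(-8) = 11  (check: 820·(-4) + 300·11 = 20)
The row with r = 20 (the gcd) gives the Bezout coefficients s = -4, t = 11.
Result: 820 · (-4) + 300 · (11) = 20.

gcd(820, 300) = 20; s = -4, t = 11 (check: 820·(-4) + 300·11 = 20).


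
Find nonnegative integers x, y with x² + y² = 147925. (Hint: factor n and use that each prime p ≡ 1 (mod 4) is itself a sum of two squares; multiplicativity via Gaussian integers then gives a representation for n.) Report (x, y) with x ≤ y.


Step 1: Factor n = 147925 = 5^2 · 61 · 97.
Step 2: Check the mod-4 condition on each prime factor: 5 ≡ 1 (mod 4), exponent 2; 61 ≡ 1 (mod 4), exponent 1; 97 ≡ 1 (mod 4), exponent 1.
All primes ≡ 3 (mod 4) appear to even exponent (or don't appear), so by the two-squares theorem n IS expressible as a sum of two squares.
Step 3: Build a representation. Group n = k² · m with k = 5 and m = 61 · 97 = 5917 (a product of primes ≡ 1 (mod 4)); a representation of m scales to one of n via (k·x)² + (k·y)² = k²(x² + y²). Each prime p ≡ 1 (mod 4) is itself a sum of two squares; find a² by testing p − a² for a perfect square:
  61: 61 − 1² = 60, 61 − 2² = 57, 61 − 3² = 52, 61 − 4² = 45, 61 − 5² = 36 = 6² ⇒ 61 = 5² + 6².
  97: 97 − 1² = 96, 97 − 2² = 93, 97 − 3² = 88, 97 − 4² = 81 = 9² ⇒ 97 = 4² + 9².
  Combine using the Brahmagupta–Fibonacci identity (a² + b²)(c² + d²) = (ac − bd)² + (ad + bc)² = (ac + bd)² + (ad − bc)²:
  61 · 97 = 5917: from (5² + 6²)(4² + 9²), take (5·4 − 6·9, 5·9 + 6·4) = (20 − 54, 45 + 24) = (-34, 69); dropping signs (only squares matter) gives (34, 69); check 34² + 69² = 1156 + 4761 = 5917 ✓.
  Scale by k = 5: (5·34, 5·69) = (170, 345).
Step 4: Order so x ≤ y and verify: 170² + 345² = 28900 + 119025 = 147925 = n. ✓

n = 147925 = 170² + 345² (one valid representation with x ≤ y).


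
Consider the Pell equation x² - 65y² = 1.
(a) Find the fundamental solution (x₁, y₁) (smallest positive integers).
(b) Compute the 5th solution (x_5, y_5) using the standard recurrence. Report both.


Step 1: Find the fundamental solution (x₁, y₁) of x² - 65y² = 1.
  Expand √65 as a continued fraction. a₀ = ⌊√65⌋ = 8; iterate m_{k+1} = d_k·a_k − m_k, d_{k+1} = (65 − m_{k+1}²)/d_k, a_{k+1} = ⌊(a₀ + m_{k+1})/d_{k+1}⌋ (starting m₀ = 0, d₀ = 1), with convergents p_k = a_k·p_{k-1} + p_{k-2}, q_k = a_k·q_{k-1} + q_{k-2} (p₋₁ = 1, q₋₁ = 0):
  k = 0: a₀ = 8; p₀/q₀ = 8/1; p₀² − 65·q₀² = 64 − 65 = -1.
  k = 1: m = 8, d = 1, a = ⌊(8 + 8)/1⌋ = 16; p/q = (16·8 + 1)/(16·1 + 0) = 129/16; p² − 65·q² = 16641 − 16640 = 1.
  The first convergent with p² − 65·q² = 1 gives the fundamental solution (x₁, y₁) = (129, 16).
Step 2: Apply the recurrence (x_{n+1}, y_{n+1}) = (x₁x_n + 65y₁y_n, x₁y_n + y₁x_n) repeatedly.
  From (x_1, y_1) = (129, 16): x_2 = 129·129 + 65·16·16 = 33281; y_2 = 129·16 + 16·129 = 4128.
  From (x_2, y_2) = (33281, 4128): x_3 = 129·33281 + 65·16·4128 = 8586369; y_3 = 129·4128 + 16·33281 = 1065008.
  From (x_3, y_3) = (8586369, 1065008): x_4 = 129·8586369 + 65·16·1065008 = 2215249921; y_4 = 129·1065008 + 16·8586369 = 274767936.
  From (x_4, y_4) = (2215249921, 274767936): x_5 = 129·2215249921 + 65·16·274767936 = 571525893249; y_5 = 129·274767936 + 16·2215249921 = 70889062480.
Step 3: Verify x_5² - 65·y_5² = 326641846654067343776001 - 326641846654067343776000 = 1 (should be 1). ✓

(x_1, y_1) = (129, 16); (x_5, y_5) = (571525893249, 70889062480).


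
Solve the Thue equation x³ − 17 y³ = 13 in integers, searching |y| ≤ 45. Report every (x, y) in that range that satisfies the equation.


The equation is x³ - 17y³ = 13. For fixed y, x³ = 17·y³ + 13, so a solution requires the RHS to be a perfect cube.
Strategy: iterate y from -45 to 45, compute RHS = 17·y³ + 13, and check whether it is a (positive or negative) perfect cube.
Check small values of y:
  y = 0: RHS = 13 is not a perfect cube.
  y = 1: RHS = 30 is not a perfect cube.
  y = -1: RHS = -4 is not a perfect cube.
  y = 2: RHS = 149 is not a perfect cube.
  y = -2: RHS = -123 is not a perfect cube.
  y = 3: RHS = 472 is not a perfect cube.
  y = -3: RHS = -446 is not a perfect cube.
Continuing the search up to |y| = 45 finds no solutions either.
No (x, y) in the scanned range satisfies the equation.

No integer solutions with |y| ≤ 45.


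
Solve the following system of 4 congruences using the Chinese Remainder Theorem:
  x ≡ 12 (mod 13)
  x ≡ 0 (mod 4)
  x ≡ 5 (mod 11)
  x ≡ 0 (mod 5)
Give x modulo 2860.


Product of moduli M = 13 · 4 · 11 · 5 = 2860.
Merge one congruence at a time:
  Start: x ≡ 12 (mod 13).
  Combine with x ≡ 0 (mod 4); new modulus lcm = 52.
    Write x = 12 + 13·t and substitute into x ≡ 0 (mod 4): 13·t ≡ 0 − 12 = -12 (mod 4).
    Reduce coefficients mod 4: 1·t ≡ 0 (mod 4).
    So t ≡ 0 (mod 4).
    Then x = 12 + 13·0 = 12, valid modulo lcm(13, 4) = 52: x ≡ 12 (mod 52).
  Combine with x ≡ 5 (mod 11); new modulus lcm = 572.
    Write x = 12 + 52·t and substitute into x ≡ 5 (mod 11): 52·t ≡ 5 − 12 = -7 (mod 11).
    Reduce coefficients mod 11: 8·t ≡ 4 (mod 11).
    The inverse of 8 mod 11 is 7 (since 8·7 = 56 = 5·11 + 1), so t ≡ 7·4 = 28 ≡ 6 (mod 11).
    Then x = 12 + 52·6 = 324, valid modulo lcm(52, 11) = 572: x ≡ 324 (mod 572).
  Combine with x ≡ 0 (mod 5); new modulus lcm = 2860.
    Write x = 324 + 572·t and substitute into x ≡ 0 (mod 5): 572·t ≡ 0 − 324 = -324 (mod 5).
    Reduce coefficients mod 5: 2·t ≡ 1 (mod 5).
    The inverse of 2 mod 5 is 3 (since 2·3 = 6 = 1·5 + 1), so t ≡ 3·1 = 3 ≡ 3 (mod 5).
    Then x = 324 + 572·3 = 2040, valid modulo lcm(572, 5) = 2860: x ≡ 2040 (mod 2860).
Verify against each original: 2040 mod 13 = 12, 2040 mod 4 = 0, 2040 mod 11 = 5, 2040 mod 5 = 0.

x ≡ 2040 (mod 2860).


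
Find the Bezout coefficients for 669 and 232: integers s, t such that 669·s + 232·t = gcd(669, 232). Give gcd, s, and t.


Euclidean algorithm on (669, 232) — divide until remainder is 0:
  669 = 2 · 232 + 205
  232 = 1 · 205 + 27
  205 = 7 · 27 + 16
  27 = 1 · 16 + 11
  16 = 1 · 11 + 5
  11 = 2 · 5 + 1
  5 = 5 · 1 + 0
gcd(669, 232) = 1.
Track Bezout coefficients alongside the remainders: start with r₀ = 669 = a·1 + b·0 (s = 1, t = 0) and r₁ = 232 = a·0 + b·1 (s = 0, t = 1); each new remainder r_{k+1} = r_{k-1} − q_k·r_k inherits s_{k+1} = s_{k-1} − q_k·s_k, t_{k+1} = t_{k-1} − q_k·t_k, so r_k = a·s_k + b·t_k at every step:
  q = 2: r = 205, s = 1 − 2·0 = 1, t = 0 − 2·1 = -2  (check: 669·1 + 232·(-2) = 205)
  q = 1: r = 27, s = 0 − 1·1 = -1, t = 1 − 1·(-2) = 3  (check: 669·(-1) + 232·3 = 27)
  q = 7: r = 16, s = 1 − 7·(-1) = 8, t = -2 − 7·3 = -23  (check: 669·8 + 232·(-23) = 16)
  q = 1: r = 11, s = -1 − 1·8 = -9, t = 3 − 1·(-23) = 26  (check: 669·(-9) + 232·26 = 11)
  q = 1: r = 5, s = 8 − 1·(-9) = 17, t = -23 − 1·26 = -49  (check: 669·17 + 232·(-49) = 5)
  q = 2: r = 1, s = -9 − 2·17 = -43, t = 26 − 2·(-49) = 124  (check: 669·(-43) + 232·124 = 1)
The row with r = 1 (the gcd) gives the Bezout coefficients s = -43, t = 124.
Result: 669 · (-43) + 232 · (124) = 1.

gcd(669, 232) = 1; s = -43, t = 124 (check: 669·(-43) + 232·124 = 1).


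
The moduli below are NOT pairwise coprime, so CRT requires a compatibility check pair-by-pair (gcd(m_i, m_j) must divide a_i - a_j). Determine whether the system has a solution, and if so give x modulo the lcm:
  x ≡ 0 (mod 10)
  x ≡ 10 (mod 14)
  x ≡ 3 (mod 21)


Moduli 10, 14, 21 are not pairwise coprime, so CRT works modulo lcm(m_i) when all pairwise compatibility conditions hold.
Pairwise compatibility: gcd(m_i, m_j) must divide a_i - a_j for every pair.
Merge one congruence at a time:
  Start: x ≡ 0 (mod 10).
  Combine with x ≡ 10 (mod 14): gcd(10, 14) = 2; 10 - 0 = 10, which IS divisible by 2, so compatible.
    Write x = 0 + 10·t and substitute into x ≡ 10 (mod 14): 10·t ≡ 10 − 0 = 10 (mod 14).
    Divide the congruence (and modulus) by g = 2: 5·t ≡ 5 (mod 7).
    The inverse of 5 mod 7 is 3 (since 5·3 = 15 = 2·7 + 1), so t ≡ 3·5 = 15 ≡ 1 (mod 7).
    Then x = 0 + 10·1 = 10, valid modulo lcm(10, 14) = 70: x ≡ 10 (mod 70).
  Combine with x ≡ 3 (mod 21): gcd(70, 21) = 7; 3 - 10 = -7, which IS divisible by 7, so compatible.
    Write x = 10 + 70·t and substitute into x ≡ 3 (mod 21): 70·t ≡ 3 − 10 = -7 (mod 21).
    Divide the congruence (and modulus) by g = 7: 10·t ≡ -1 (mod 3).
    Reduce coefficients mod 3: 1·t ≡ 2 (mod 3).
    So t ≡ 2 (mod 3).
    Then x = 10 + 70·2 = 150, valid modulo lcm(70, 21) = 210: x ≡ 150 (mod 210).
Verify: 150 mod 10 = 0, 150 mod 14 = 10, 150 mod 21 = 3.

x ≡ 150 (mod 210).
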